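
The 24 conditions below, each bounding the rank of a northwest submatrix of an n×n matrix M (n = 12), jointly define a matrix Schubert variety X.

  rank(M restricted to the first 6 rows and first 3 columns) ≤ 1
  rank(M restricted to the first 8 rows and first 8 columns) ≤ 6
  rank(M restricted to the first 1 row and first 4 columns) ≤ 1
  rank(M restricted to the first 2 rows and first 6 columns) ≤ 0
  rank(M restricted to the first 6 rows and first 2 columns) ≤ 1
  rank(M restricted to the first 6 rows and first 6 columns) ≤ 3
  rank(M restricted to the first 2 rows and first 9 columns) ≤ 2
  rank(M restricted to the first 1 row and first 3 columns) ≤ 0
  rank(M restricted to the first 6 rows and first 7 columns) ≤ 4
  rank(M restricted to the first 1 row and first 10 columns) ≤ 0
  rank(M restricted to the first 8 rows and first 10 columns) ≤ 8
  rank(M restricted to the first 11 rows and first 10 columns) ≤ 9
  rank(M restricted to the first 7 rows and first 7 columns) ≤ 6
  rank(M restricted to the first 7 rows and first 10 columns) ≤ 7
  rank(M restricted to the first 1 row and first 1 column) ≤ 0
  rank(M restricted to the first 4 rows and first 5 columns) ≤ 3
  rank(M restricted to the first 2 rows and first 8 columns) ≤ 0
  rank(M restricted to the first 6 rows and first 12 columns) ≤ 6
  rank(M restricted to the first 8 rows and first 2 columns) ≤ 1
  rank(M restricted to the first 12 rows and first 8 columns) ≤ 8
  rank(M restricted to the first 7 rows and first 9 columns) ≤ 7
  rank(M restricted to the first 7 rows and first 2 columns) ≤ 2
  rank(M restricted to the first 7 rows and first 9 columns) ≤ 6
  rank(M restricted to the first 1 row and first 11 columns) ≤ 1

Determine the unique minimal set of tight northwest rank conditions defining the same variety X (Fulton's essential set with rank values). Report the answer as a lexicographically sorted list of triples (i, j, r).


Propagating the 24 rank bounds to every northwest block:

  row 1: 0  0  0  0  0  0  0  0  0  0  1  1
  row 2: 0  0  0  0  0  0  0  0  1  1  2  2
  row 3: 1  1  1  1  1  1  1  1  2  2  3  3
  row 4: 1  1  1  2  2  2  2  2  3  3  4  4
  row 5: 1  1  1  2  3  3  3  3  4  4  5  5
  row 6: 1  1  1  2  3  3  4  4  5  5  6  6
  row 7: 1  1  2  3  4  4  5  5  6  6  7  7
  row 8: 1  1  2  3  4  5  6  6  7  7  8  8
  row 9: 1  2  3  4  5  6  7  7  8  8  9  9
  row 10: 1  2  3  4  5  6  7  8  9  9  10  10
  row 11: 1  2  3  4  5  6  7  8  9  9  10  11
  row 12: 1  2  3  4  5  6  7  8  9  10  11  12

giving w = (11, 9, 1, 4, 5, 7, 3, 6, 2, 8, 12, 10) via Δ²R.

Rothe diagram D(w) (28 cells), 6 SE-corners (essential conditions):

[(1, 10, 0), (2, 8, 0), (6, 3, 1), (6, 6, 3), (8, 2, 1), (11, 10, 9)]


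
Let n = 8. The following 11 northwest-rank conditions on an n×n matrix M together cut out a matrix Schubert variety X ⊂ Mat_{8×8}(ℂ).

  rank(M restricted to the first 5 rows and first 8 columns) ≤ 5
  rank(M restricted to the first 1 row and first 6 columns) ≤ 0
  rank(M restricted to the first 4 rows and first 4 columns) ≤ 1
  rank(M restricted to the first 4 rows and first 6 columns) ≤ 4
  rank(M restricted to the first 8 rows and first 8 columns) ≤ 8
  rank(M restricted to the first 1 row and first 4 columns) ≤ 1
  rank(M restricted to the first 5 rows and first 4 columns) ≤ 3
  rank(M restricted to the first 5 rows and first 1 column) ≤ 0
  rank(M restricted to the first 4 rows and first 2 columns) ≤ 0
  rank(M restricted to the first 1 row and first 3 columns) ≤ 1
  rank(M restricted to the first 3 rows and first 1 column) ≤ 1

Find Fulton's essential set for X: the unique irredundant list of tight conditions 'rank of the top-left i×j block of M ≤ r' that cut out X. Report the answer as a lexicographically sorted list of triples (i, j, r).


The tightest implied rank at each (i,j), from the 11 conditions:

  R[1]: 0 | 0 | 0 | 0 | 0 | 0 | 1 | 1
  R[2]: 0 | 0 | 1 | 1 | 1 | 1 | 2 | 2
  R[3]: 0 | 0 | 1 | 1 | 2 | 2 | 3 | 3
  R[4]: 0 | 0 | 1 | 1 | 2 | 3 | 4 | 4
  R[5]: 0 | 1 | 2 | 2 | 3 | 4 | 5 | 5
  R[6]: 1 | 2 | 3 | 3 | 4 | 5 | 6 | 6
  R[7]: 1 | 2 | 3 | 4 | 5 | 6 | 7 | 7
  R[8]: 1 | 2 | 3 | 4 | 5 | 6 | 7 | 8

giving w = (7, 3, 5, 6, 2, 1, 4, 8) via Δ²R.

4 SE-corners of the 15-cell Rothe diagram give Ess(w):

[(1, 6, 0), (4, 2, 0), (4, 4, 1), (5, 1, 0)]


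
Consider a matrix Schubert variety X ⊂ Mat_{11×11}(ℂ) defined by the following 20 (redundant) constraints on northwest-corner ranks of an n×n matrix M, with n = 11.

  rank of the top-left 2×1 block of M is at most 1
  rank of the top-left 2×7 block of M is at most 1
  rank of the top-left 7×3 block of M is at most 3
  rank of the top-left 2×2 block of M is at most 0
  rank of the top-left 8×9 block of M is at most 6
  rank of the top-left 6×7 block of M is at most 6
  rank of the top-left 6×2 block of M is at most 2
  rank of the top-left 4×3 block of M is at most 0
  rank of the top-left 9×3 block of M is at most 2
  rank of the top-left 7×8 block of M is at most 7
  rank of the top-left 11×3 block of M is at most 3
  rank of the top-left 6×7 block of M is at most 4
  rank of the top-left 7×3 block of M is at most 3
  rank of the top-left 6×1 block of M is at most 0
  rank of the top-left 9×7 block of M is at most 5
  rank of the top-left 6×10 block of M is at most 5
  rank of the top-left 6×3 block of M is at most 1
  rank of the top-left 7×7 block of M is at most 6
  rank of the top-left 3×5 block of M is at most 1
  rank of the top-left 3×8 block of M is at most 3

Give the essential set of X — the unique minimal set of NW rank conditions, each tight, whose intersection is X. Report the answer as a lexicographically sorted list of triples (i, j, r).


Recovering R(i,j) via the rank-extension bound from the 20 conditions:

  0 0 0 1 1 1 1 1 1 1 1
  0 0 0 1 1 1 1 2 2 2 2
  0 0 0 1 1 2 2 3 3 3 3
  0 0 0 1 2 3 3 4 4 4 4
  0 1 1 2 3 4 4 5 5 5 5
  0 1 1 2 3 4 4 5 5 5 6
  1 2 2 3 4 5 5 6 6 6 7
  1 2 2 3 4 5 5 6 6 7 8
  1 2 2 3 4 5 5 6 7 8 9
  1 2 3 4 5 6 6 7 8 9 10
  1 2 3 4 5 6 7 8 9 10 11

giving w = (4, 8, 6, 5, 2, 11, 1, 10, 9, 3, 7) via Δ²R.

Fulton essential set (10 of the 27 Rothe cells):

[(2, 7, 1), (3, 5, 1), (4, 3, 0), (6, 1, 0), (6, 3, 1), (6, 7, 4), (6, 10, 5), (8, 9, 6), (9, 3, 2), (9, 7, 5)]


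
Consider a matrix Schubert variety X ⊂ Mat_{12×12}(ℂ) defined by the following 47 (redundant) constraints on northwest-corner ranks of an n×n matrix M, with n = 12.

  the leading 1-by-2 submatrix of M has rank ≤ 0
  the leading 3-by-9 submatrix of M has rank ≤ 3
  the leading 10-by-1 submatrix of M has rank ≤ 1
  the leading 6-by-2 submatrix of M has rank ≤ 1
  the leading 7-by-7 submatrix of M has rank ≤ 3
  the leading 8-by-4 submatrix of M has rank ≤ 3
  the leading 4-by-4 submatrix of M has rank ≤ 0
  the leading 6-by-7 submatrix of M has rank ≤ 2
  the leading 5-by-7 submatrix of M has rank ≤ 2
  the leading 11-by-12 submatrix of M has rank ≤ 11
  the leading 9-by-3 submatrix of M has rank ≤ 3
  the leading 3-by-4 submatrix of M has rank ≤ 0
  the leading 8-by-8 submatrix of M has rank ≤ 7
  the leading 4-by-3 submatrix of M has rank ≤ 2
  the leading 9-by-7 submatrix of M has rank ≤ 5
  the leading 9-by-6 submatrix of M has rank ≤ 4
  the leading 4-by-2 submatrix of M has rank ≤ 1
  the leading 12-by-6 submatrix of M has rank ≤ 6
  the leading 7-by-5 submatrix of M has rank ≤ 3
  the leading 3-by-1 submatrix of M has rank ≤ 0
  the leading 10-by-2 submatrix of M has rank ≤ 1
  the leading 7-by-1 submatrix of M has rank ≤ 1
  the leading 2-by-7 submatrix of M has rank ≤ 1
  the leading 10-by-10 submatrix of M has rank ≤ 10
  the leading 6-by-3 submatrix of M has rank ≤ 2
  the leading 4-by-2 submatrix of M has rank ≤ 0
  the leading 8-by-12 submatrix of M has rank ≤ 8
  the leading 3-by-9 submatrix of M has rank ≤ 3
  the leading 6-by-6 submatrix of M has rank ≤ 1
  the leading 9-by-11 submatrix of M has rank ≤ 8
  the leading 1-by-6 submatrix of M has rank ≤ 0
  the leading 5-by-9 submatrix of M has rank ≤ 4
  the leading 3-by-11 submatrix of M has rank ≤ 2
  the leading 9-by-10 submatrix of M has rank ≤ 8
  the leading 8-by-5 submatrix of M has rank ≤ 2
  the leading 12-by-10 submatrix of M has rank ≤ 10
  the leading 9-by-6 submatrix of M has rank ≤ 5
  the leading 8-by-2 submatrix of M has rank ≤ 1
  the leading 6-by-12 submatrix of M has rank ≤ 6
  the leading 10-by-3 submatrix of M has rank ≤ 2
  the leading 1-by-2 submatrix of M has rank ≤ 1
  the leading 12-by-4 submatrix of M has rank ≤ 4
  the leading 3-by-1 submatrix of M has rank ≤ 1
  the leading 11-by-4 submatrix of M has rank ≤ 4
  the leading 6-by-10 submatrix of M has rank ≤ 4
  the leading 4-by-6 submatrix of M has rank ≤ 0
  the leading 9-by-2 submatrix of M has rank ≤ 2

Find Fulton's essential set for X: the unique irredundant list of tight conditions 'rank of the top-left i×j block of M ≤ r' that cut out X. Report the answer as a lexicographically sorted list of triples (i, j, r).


Computing R[i][j] = min implied NW-rank bound (n=12, 47 conditions):

  row 1: 0, 0, 0, 0, 0, 0, 1, 1, 1, 1, 1, 1
  row 2: 0, 0, 0, 0, 0, 0, 1, 2, 2, 2, 2, 2
  row 3: 0, 0, 0, 0, 0, 0, 1, 2, 2, 2, 2, 3
  row 4: 0, 0, 0, 0, 0, 0, 1, 2, 3, 3, 3, 4
  row 5: 1, 1, 1, 1, 1, 1, 2, 3, 4, 4, 4, 5
  row 6: 1, 1, 1, 1, 1, 1, 2, 3, 4, 4, 5, 6
  row 7: 1, 1, 2, 2, 2, 2, 3, 4, 5, 5, 6, 7
  row 8: 1, 1, 2, 2, 2, 3, 4, 5, 6, 6, 7, 8
  row 9: 1, 1, 2, 3, 3, 4, 5, 6, 7, 7, 8, 9
  row 10: 1, 1, 2, 3, 4, 5, 6, 7, 8, 8, 9, 10
  row 11: 1, 2, 3, 4, 5, 6, 7, 8, 9, 9, 10, 11
  row 12: 1, 2, 3, 4, 5, 6, 7, 8, 9, 10, 11, 12

giving w = (7, 8, 12, 9, 1, 11, 3, 6, 4, 5, 2, 10) via Δ²R.

D(w) has 39 cells with 6 SE-corners; essential set:

[(3, 11, 2), (4, 6, 0), (6, 6, 1), (6, 10, 4), (8, 5, 2), (10, 2, 1)]


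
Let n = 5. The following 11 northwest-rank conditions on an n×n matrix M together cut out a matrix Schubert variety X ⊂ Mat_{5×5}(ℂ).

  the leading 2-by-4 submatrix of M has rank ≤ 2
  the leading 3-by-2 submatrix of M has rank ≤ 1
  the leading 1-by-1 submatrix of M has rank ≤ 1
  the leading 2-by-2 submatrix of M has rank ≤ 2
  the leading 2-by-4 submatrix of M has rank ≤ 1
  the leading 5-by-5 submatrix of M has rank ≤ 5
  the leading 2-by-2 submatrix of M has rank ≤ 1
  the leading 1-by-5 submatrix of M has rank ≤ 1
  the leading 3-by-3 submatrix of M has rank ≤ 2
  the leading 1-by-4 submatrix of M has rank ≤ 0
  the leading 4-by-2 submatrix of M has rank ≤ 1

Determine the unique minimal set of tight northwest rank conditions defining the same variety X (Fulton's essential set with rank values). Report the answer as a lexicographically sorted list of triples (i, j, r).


Recovering R(i,j) via the rank-extension bound from the 11 conditions:

  R[1]: 0, 0, 0, 0, 1
  R[2]: 1, 1, 1, 1, 2
  R[3]: 1, 1, 2, 2, 3
  R[4]: 1, 1, 2, 3, 4
  R[5]: 1, 2, 3, 4, 5

second differences of R give the permutation w = (5, 1, 3, 4, 2).

2 SE-corners of the 6-cell Rothe diagram give Ess(w):

[(1, 4, 0), (4, 2, 1)]


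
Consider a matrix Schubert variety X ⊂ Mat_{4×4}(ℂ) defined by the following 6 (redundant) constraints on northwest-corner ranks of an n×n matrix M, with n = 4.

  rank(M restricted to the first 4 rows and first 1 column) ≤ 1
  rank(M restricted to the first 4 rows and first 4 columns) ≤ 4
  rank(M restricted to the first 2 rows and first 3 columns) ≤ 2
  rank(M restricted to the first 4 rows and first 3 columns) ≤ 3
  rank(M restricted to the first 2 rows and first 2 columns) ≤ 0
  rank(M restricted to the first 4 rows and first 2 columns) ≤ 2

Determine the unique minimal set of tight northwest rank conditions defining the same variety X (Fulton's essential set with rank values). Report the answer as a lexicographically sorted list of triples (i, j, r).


The tightest implied rank at each (i,j), from the 6 conditions:

  row 1: 0 0 1 1
  row 2: 0 0 1 2
  row 3: 1 1 2 3
  row 4: 1 2 3 4

hence w(1..4) = (3, 4, 1, 2).

ℓ(w)=4; the 1 essential cell (i,j,r):

[(2, 2, 0)]


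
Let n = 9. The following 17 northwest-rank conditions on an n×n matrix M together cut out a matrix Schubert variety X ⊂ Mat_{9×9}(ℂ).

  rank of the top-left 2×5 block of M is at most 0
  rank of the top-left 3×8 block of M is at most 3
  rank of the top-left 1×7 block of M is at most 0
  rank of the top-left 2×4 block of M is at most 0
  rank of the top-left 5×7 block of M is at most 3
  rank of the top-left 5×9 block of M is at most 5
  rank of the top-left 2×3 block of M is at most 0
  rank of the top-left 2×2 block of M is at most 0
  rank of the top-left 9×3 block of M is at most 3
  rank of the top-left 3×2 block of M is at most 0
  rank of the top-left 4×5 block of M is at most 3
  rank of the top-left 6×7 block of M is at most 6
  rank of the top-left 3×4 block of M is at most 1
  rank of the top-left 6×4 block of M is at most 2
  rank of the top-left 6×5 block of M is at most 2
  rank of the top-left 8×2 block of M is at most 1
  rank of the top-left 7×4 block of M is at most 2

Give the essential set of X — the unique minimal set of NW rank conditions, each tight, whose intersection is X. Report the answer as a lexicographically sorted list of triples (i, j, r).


Recovering R(i,j) via the rank-extension bound from the 17 conditions:

  row 1: 0 0 0 0 0 0 0 1 1
  row 2: 0 0 0 0 0 1 1 2 2
  row 3: 0 0 1 1 1 2 2 3 3
  row 4: 1 1 2 2 2 3 3 4 4
  row 5: 1 1 2 2 2 3 3 4 5
  row 6: 1 1 2 2 2 3 4 5 6
  row 7: 1 1 2 2 3 4 5 6 7
  row 8: 1 1 2 3 4 5 6 7 8
  row 9: 1 2 3 4 5 6 7 8 9

hence w(1..9) = (8, 6, 3, 1, 9, 7, 5, 4, 2).

D(w) has 24 cells with 7 SE-corners; essential set:

[(1, 7, 0), (2, 5, 0), (3, 2, 0), (5, 7, 3), (6, 5, 2), (7, 4, 2), (8, 2, 1)]


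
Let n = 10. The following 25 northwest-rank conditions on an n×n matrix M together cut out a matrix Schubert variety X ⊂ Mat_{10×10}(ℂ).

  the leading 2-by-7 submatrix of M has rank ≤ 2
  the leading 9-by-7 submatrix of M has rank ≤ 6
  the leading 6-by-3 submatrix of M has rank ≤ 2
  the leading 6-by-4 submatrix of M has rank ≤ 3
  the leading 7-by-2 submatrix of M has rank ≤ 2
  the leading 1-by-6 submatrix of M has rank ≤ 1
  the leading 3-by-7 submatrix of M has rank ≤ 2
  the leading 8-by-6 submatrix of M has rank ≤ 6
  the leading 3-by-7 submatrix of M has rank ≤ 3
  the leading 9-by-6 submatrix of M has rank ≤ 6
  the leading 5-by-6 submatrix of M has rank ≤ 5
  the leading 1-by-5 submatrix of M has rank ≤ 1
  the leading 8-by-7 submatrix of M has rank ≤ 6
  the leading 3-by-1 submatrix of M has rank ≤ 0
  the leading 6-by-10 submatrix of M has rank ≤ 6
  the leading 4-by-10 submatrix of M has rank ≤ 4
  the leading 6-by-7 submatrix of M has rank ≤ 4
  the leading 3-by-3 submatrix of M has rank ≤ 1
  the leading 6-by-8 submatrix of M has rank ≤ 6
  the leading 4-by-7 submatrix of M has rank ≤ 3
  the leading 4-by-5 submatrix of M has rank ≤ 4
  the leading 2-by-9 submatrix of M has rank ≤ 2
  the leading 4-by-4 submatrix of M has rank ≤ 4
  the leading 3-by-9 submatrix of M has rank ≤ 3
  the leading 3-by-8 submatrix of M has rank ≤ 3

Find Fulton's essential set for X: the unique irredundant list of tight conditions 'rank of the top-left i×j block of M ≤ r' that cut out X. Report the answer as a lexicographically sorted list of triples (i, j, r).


Reconstructing r_w from the 25 given conditions:

  row 1: 0, 1, 1, 1, 1, 1, 1, 1, 1, 1
  row 2: 0, 1, 1, 2, 2, 2, 2, 2, 2, 2
  row 3: 0, 1, 1, 2, 2, 2, 2, 3, 3, 3
  row 4: 1, 2, 2, 3, 3, 3, 3, 4, 4, 4
  row 5: 1, 2, 2, 3, 4, 4, 4, 5, 5, 5
  row 6: 1, 2, 2, 3, 4, 4, 4, 5, 6, 6
  row 7: 1, 2, 3, 4, 5, 5, 5, 6, 7, 7
  row 8: 1, 2, 3, 4, 5, 6, 6, 7, 8, 8
  row 9: 1, 2, 3, 4, 5, 6, 6, 7, 8, 9
  row 10: 1, 2, 3, 4, 5, 6, 7, 8, 9, 10

so w = (2, 4, 8, 1, 5, 9, 3, 6, 10, 7).

Fulton essential set (6 of the 13 Rothe cells):

[(3, 1, 0), (3, 3, 1), (3, 7, 2), (6, 3, 2), (6, 7, 4), (9, 7, 6)]


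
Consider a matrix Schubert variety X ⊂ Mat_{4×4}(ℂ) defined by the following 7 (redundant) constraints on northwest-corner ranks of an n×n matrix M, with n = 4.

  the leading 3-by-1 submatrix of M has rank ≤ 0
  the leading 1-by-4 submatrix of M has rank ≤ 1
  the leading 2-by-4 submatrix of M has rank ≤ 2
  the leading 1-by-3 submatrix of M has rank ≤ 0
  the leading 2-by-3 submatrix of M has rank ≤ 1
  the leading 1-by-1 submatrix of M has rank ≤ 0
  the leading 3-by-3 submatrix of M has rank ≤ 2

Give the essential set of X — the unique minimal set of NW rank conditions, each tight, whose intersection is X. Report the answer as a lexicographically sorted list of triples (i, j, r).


Computing R[i][j] = min implied NW-rank bound (n=4, 7 conditions):

  0 0 0 1
  0 1 1 2
  0 1 2 3
  1 2 3 4

reading off 1-entries of Δ²R: w = (4, 2, 3, 1).

Rothe diagram D(w) (5 cells), 2 SE-corners (essential conditions):

[(1, 3, 0), (3, 1, 0)]


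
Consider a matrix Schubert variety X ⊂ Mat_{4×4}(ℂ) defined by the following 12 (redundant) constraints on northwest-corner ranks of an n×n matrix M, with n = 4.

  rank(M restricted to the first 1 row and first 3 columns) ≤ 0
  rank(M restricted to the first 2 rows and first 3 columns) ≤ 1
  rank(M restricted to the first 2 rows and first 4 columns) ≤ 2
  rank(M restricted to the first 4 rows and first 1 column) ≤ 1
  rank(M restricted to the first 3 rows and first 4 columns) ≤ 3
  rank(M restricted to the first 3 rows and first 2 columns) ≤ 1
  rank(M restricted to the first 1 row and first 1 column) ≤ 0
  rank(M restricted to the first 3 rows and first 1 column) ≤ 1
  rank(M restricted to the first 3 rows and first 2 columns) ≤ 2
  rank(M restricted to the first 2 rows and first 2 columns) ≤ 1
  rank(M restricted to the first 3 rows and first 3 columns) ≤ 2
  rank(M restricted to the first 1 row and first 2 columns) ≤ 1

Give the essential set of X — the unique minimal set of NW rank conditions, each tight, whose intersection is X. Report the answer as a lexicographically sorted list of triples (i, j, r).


Recovering R(i,j) via the rank-extension bound from the 12 conditions:

  row 1: 0  0  0  1
  row 2: 1  1  1  2
  row 3: 1  1  2  3
  row 4: 1  2  3  4

so w = (4, 1, 3, 2).

D(w) has 4 cells with 2 SE-corners; essential set:

[(1, 3, 0), (3, 2, 1)]


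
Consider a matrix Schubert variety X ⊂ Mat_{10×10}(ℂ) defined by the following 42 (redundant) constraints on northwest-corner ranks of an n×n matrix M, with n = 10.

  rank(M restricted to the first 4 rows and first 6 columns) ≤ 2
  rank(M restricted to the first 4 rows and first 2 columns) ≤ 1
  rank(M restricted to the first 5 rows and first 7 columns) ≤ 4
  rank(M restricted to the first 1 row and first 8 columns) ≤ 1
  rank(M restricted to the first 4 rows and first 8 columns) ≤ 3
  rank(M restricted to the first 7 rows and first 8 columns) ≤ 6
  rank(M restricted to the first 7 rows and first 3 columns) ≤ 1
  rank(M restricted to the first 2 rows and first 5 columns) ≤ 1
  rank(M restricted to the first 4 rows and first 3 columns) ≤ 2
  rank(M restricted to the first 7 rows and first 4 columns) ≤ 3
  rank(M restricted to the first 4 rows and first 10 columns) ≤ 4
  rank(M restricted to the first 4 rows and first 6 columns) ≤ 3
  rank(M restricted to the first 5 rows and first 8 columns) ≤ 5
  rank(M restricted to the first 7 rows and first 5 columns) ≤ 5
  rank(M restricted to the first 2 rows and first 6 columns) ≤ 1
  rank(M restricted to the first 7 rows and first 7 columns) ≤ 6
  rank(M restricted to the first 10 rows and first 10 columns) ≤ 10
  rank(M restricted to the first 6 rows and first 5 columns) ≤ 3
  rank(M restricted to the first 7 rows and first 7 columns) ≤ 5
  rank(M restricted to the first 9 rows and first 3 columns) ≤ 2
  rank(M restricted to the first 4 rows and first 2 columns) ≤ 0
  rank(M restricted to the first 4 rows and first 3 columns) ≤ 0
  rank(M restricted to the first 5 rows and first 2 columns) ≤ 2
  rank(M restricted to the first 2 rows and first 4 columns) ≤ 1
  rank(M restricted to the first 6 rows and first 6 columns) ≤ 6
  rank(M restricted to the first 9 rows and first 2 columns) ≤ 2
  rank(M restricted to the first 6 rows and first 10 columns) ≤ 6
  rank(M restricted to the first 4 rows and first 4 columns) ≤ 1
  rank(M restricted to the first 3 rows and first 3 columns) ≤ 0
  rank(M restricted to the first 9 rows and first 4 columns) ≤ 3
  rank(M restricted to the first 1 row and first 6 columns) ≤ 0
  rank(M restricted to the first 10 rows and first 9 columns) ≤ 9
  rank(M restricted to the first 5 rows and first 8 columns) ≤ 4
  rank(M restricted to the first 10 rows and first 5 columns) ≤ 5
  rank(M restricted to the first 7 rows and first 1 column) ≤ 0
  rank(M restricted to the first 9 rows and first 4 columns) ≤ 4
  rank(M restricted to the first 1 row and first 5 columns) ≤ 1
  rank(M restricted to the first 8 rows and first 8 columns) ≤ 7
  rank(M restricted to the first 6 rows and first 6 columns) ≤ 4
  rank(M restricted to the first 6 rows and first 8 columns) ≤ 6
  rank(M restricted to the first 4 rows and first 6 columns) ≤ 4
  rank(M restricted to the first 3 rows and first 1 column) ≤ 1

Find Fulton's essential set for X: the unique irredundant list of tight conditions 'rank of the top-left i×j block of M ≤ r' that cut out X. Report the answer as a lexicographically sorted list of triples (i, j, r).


Reconstructing r_w from the 42 given conditions:

  row 1: 0  0  0  0  0  0  1  1  1  1
  row 2: 0  0  0  1  1  1  2  2  2  2
  row 3: 0  0  0  1  2  2  3  3  3  3
  row 4: 0  0  0  1  2  2  3  3  4  4
  row 5: 0  1  1  2  3  3  4  4  5  5
  row 6: 0  1  1  2  3  4  5  5  6  6
  row 7: 0  1  1  2  3  4  5  6  7  7
  row 8: 1  2  2  3  4  5  6  7  8  8
  row 9: 1  2  2  3  4  5  6  7  8  9
  row 10: 1  2  3  4  5  6  7  8  9  10

so w = (7, 4, 5, 9, 2, 6, 8, 1, 10, 3).

Rothe diagram D(w) (23 cells), 7 SE-corners (essential conditions):

[(1, 6, 0), (4, 3, 0), (4, 6, 2), (4, 8, 3), (7, 1, 0), (7, 3, 1), (9, 3, 2)]


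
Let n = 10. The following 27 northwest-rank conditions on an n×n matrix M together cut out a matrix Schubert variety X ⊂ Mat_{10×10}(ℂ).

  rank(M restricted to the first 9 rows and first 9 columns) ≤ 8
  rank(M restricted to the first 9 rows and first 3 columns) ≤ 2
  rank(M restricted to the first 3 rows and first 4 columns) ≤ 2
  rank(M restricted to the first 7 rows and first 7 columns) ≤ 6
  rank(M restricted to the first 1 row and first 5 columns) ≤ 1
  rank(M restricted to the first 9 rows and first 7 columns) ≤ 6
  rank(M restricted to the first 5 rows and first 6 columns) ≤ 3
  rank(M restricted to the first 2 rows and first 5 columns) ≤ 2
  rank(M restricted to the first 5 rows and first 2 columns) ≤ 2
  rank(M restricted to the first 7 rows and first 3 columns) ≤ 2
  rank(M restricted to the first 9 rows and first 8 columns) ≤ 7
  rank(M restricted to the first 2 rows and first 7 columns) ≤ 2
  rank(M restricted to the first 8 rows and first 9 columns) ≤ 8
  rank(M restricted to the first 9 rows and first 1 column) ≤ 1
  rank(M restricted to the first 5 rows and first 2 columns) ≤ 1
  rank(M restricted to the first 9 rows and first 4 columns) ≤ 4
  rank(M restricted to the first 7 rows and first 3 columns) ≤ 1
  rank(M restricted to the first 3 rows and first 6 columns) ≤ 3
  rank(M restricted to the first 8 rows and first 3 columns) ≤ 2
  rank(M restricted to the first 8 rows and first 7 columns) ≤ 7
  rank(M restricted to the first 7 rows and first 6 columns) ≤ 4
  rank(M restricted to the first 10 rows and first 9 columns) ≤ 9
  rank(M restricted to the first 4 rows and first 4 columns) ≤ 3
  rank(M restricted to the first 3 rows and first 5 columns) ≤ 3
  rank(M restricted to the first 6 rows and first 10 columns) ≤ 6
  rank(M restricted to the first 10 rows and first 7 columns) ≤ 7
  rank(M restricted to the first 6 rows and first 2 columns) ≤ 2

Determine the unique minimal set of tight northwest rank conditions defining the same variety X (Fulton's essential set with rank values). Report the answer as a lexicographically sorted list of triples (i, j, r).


The tightest implied rank at each (i,j), from the 27 conditions:

  i=1: 1  1  1  1  1  1  1  1  1  1
  i=2: 1  1  1  2  2  2  2  2  2  2
  i=3: 1  1  1  2  3  3  3  3  3  3
  i=4: 1  1  1  2  3  3  4  4  4  4
  i=5: 1  1  1  2  3  3  4  5  5  5
  i=6: 1  1  1  2  3  4  5  6  6  6
  i=7: 1  1  1  2  3  4  5  6  7  7
  i=8: 1  2  2  3  4  5  6  7  8  8
  i=9: 1  2  2  3  4  5  6  7  8  9
  i=10: 1  2  3  4  5  6  7  8  9  10

second differences of R give the permutation w = (1, 4, 5, 7, 8, 6, 9, 2, 10, 3).

|D(w)|=15, |Ess(w)|=3:

[(5, 6, 3), (7, 3, 1), (9, 3, 2)]


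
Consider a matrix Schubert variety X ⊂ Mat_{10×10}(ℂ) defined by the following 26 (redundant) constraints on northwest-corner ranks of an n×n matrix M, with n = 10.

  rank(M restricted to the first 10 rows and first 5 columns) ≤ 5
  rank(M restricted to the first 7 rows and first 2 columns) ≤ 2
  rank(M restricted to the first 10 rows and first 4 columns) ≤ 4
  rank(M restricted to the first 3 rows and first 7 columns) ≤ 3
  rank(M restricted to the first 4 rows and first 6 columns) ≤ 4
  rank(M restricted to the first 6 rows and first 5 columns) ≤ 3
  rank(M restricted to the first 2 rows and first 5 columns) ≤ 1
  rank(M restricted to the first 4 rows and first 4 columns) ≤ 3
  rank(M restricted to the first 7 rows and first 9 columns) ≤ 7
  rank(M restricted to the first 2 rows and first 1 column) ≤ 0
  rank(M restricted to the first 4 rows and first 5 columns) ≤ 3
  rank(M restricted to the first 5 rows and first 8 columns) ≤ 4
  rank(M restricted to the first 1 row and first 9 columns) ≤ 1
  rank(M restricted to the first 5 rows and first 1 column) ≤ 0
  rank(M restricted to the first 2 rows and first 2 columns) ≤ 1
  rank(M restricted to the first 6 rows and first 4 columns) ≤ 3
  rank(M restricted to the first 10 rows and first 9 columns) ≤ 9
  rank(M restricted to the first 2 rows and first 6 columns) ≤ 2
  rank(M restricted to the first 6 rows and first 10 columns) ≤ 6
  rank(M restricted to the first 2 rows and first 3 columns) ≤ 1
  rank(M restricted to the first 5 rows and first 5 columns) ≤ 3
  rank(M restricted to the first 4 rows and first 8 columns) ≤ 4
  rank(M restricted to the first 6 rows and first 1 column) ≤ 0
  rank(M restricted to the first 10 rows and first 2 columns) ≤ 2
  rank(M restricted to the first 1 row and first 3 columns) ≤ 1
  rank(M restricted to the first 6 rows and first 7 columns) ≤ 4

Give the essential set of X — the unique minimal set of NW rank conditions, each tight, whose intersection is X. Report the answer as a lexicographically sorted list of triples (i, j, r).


The tightest implied rank at each (i,j), from the 26 conditions:

  0, 1, 1, 1, 1, 1, 1, 1, 1, 1
  0, 1, 1, 1, 1, 2, 2, 2, 2, 2
  0, 1, 2, 2, 2, 3, 3, 3, 3, 3
  0, 1, 2, 3, 3, 4, 4, 4, 4, 4
  0, 1, 2, 3, 3, 4, 4, 4, 5, 5
  0, 1, 2, 3, 3, 4, 4, 5, 6, 6
  1, 2, 3, 4, 4, 5, 5, 6, 7, 7
  1, 2, 3, 4, 5, 6, 6, 7, 8, 8
  1, 2, 3, 4, 5, 6, 7, 8, 9, 9
  1, 2, 3, 4, 5, 6, 7, 8, 9, 10

the unique w with this rank table is (2, 6, 3, 4, 9, 8, 1, 5, 7, 10).

Fulton essential set (5 of the 14 Rothe cells):

[(2, 5, 1), (5, 8, 4), (6, 1, 0), (6, 5, 3), (6, 7, 4)]


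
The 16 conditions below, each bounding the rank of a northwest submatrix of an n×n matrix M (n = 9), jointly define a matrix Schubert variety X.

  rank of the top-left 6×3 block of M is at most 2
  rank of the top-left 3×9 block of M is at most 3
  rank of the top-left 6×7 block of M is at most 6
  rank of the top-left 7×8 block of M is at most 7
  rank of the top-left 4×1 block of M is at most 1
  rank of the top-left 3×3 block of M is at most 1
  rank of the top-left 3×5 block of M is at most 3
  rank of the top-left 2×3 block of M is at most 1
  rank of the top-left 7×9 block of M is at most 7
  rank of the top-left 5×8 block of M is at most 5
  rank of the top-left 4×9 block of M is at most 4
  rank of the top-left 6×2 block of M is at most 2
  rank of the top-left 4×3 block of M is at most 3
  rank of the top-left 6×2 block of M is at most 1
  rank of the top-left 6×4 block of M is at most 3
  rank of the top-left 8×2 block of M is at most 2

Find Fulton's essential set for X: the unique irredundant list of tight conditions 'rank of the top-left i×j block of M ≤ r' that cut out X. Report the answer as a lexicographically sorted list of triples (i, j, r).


Propagating the 16 rank bounds to every northwest block:

  1, 1, 1, 1, 1, 1, 1, 1, 1
  1, 1, 1, 2, 2, 2, 2, 2, 2
  1, 1, 1, 2, 3, 3, 3, 3, 3
  1, 1, 2, 3, 4, 4, 4, 4, 4
  1, 1, 2, 3, 4, 5, 5, 5, 5
  1, 1, 2, 3, 4, 5, 6, 6, 6
  1, 2, 3, 4, 5, 6, 7, 7, 7
  1, 2, 3, 4, 5, 6, 7, 8, 8
  1, 2, 3, 4, 5, 6, 7, 8, 9

hence w(1..9) = (1, 4, 5, 3, 6, 7, 2, 8, 9).

Fulton essential set (2 of the 7 Rothe cells):

[(3, 3, 1), (6, 2, 1)]


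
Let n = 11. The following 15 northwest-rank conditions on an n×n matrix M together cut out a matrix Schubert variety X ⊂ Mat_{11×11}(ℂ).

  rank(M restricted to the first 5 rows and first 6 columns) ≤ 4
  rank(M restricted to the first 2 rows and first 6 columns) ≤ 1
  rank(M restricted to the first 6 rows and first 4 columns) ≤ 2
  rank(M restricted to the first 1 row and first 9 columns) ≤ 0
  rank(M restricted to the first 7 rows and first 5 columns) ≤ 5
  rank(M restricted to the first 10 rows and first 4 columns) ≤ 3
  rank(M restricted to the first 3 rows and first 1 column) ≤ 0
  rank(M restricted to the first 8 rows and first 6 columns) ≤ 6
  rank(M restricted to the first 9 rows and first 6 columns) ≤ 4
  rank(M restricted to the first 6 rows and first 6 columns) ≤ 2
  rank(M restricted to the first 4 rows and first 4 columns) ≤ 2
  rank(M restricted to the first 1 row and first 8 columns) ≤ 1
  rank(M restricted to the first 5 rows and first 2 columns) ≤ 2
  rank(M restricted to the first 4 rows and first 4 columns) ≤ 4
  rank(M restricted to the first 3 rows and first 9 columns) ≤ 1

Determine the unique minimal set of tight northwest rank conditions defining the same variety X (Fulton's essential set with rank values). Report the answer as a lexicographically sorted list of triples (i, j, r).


Recovering R(i,j) via the rank-extension bound from the 15 conditions:

  row 1: 0, 0, 0, 0, 0, 0, 0, 0, 0, 1, 1
  row 2: 0, 1, 1, 1, 1, 1, 1, 1, 1, 2, 2
  row 3: 0, 1, 1, 1, 1, 1, 1, 1, 1, 2, 3
  row 4: 1, 2, 2, 2, 2, 2, 2, 2, 2, 3, 4
  row 5: 1, 2, 2, 2, 2, 2, 3, 3, 3, 4, 5
  row 6: 1, 2, 2, 2, 2, 2, 3, 4, 4, 5, 6
  row 7: 1, 2, 3, 3, 3, 3, 4, 5, 5, 6, 7
  row 8: 1, 2, 3, 3, 4, 4, 5, 6, 6, 7, 8
  row 9: 1, 2, 3, 3, 4, 4, 5, 6, 7, 8, 9
  row 10: 1, 2, 3, 3, 4, 5, 6, 7, 8, 9, 10
  row 11: 1, 2, 3, 4, 5, 6, 7, 8, 9, 10, 11

second differences of R give the permutation w = (10, 2, 11, 1, 7, 8, 3, 5, 9, 6, 4).

|D(w)|=30, |Ess(w)|=6:

[(1, 9, 0), (3, 1, 0), (3, 9, 1), (6, 6, 2), (9, 6, 4), (10, 4, 3)]


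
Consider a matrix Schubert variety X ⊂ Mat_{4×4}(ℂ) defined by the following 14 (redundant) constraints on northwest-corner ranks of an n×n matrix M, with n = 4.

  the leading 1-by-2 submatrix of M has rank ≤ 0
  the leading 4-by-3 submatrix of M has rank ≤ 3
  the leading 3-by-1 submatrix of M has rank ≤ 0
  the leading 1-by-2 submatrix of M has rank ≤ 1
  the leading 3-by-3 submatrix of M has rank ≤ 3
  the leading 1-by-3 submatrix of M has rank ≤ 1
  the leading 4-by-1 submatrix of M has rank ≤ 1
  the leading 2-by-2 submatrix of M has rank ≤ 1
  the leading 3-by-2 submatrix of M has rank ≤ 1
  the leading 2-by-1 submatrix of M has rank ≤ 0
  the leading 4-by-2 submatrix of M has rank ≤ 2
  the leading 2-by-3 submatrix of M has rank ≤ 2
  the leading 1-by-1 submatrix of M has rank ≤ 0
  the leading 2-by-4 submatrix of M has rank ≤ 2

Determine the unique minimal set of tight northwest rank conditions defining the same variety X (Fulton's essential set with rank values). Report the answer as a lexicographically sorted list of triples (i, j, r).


Rank table r_w(4×4) implied by the 14 constraints:

  0  0  1  1
  0  1  2  2
  0  1  2  3
  1  2  3  4

second differences of R give the permutation w = (3, 2, 4, 1).

Rothe diagram D(w) (4 cells), 2 SE-corners (essential conditions):

[(1, 2, 0), (3, 1, 0)]


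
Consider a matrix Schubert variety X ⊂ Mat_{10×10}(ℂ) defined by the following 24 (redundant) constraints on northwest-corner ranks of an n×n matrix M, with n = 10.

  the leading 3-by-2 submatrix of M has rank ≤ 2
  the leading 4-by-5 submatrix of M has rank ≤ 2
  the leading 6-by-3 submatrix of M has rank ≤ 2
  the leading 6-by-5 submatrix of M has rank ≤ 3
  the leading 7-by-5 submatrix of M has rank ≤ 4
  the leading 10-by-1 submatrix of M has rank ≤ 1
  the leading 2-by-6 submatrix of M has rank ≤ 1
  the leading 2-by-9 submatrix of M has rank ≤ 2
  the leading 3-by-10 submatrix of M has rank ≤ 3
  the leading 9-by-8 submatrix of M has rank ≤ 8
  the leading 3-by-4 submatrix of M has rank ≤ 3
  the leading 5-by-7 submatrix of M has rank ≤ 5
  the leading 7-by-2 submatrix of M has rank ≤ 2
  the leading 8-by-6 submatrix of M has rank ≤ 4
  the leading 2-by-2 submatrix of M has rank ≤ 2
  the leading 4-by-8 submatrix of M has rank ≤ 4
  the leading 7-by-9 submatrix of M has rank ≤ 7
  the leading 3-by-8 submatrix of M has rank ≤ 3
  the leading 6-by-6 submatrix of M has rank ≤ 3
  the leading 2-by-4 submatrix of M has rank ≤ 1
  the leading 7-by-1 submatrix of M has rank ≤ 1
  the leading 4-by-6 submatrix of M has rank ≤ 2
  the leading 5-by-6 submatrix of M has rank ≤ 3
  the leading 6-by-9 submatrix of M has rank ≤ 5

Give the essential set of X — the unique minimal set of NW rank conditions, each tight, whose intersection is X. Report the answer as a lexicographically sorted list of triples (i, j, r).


The tightest implied rank at each (i,j), from the 24 conditions:

  row 1: 1  1  1  1  1  1  1  1  1  1
  row 2: 1  1  1  1  1  1  2  2  2  2
  row 3: 1  2  2  2  2  2  3  3  3  3
  row 4: 1  2  2  2  2  2  3  4  4  4
  row 5: 1  2  2  3  3  3  4  5  5  5
  row 6: 1  2  2  3  3  3  4  5  5  6
  row 7: 1  2  3  4  4  4  5  6  6  7
  row 8: 1  2  3  4  4  4  5  6  7  8
  row 9: 1  2  3  4  5  5  6  7  8  9
  row 10: 1  2  3  4  5  6  7  8  9  10

hence w(1..10) = (1, 7, 2, 8, 4, 10, 3, 9, 5, 6).

Rothe diagram D(w) (16 cells), 6 SE-corners (essential conditions):

[(2, 6, 1), (4, 6, 2), (6, 3, 2), (6, 6, 3), (6, 9, 5), (8, 6, 4)]


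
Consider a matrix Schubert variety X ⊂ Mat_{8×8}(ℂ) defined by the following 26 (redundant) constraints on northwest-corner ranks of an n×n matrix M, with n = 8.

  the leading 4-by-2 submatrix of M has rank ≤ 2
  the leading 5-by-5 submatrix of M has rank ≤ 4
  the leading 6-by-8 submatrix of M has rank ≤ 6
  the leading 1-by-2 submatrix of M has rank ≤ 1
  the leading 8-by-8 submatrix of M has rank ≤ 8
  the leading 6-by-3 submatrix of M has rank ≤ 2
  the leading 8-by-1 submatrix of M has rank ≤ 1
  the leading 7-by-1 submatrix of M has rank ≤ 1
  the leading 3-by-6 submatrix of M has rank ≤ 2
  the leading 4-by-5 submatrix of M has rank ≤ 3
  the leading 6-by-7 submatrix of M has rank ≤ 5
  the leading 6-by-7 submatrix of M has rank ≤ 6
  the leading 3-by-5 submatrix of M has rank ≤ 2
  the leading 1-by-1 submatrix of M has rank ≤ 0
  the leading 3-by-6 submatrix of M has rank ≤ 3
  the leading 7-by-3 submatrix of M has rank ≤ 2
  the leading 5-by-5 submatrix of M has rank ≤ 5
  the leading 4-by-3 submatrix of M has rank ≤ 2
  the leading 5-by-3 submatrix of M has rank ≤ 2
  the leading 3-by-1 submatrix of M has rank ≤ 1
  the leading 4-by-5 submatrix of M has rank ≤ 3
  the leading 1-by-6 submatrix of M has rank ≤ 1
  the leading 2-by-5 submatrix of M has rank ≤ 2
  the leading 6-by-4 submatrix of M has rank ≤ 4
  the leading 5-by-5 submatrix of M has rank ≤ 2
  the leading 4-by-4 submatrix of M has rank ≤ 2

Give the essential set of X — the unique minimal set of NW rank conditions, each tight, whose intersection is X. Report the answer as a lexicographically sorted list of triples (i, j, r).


Reconstructing r_w from the 26 given conditions:

  i=1: 0 1 1 1 1 1 1 1
  i=2: 1 2 2 2 2 2 2 2
  i=3: 1 2 2 2 2 2 3 3
  i=4: 1 2 2 2 2 3 4 4
  i=5: 1 2 2 2 2 3 4 5
  i=6: 1 2 2 3 3 4 5 6
  i=7: 1 2 2 3 4 5 6 7
  i=8: 1 2 3 4 5 6 7 8

reading off 1-entries of Δ²R: w = (2, 1, 7, 6, 8, 4, 5, 3).

Fulton essential set (4 of the 13 Rothe cells):

[(1, 1, 0), (3, 6, 2), (5, 5, 2), (7, 3, 2)]


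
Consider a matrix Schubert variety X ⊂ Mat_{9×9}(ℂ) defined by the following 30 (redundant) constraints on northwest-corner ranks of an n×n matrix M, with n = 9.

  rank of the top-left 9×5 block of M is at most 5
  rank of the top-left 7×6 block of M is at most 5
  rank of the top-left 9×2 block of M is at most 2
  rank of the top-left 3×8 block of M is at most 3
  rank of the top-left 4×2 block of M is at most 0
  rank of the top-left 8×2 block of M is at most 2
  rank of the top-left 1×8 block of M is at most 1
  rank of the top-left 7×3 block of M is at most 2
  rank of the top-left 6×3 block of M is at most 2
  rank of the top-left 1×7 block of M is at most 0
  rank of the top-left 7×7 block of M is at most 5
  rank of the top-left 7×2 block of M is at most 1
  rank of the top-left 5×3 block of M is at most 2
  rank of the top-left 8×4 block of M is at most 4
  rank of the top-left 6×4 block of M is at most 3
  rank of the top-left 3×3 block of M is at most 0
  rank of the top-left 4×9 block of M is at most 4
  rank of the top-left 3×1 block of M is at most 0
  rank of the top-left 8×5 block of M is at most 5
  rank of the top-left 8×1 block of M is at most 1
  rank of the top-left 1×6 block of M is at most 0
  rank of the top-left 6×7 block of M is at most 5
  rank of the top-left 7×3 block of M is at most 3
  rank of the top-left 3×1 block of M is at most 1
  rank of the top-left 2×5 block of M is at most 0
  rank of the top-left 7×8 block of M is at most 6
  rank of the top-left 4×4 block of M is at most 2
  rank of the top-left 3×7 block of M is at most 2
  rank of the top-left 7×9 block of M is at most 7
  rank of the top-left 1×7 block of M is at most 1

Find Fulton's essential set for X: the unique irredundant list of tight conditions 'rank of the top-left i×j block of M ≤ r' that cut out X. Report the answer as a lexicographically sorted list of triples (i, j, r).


Reconstructing r_w from the 30 given conditions:

  row 1: 0  0  0  0  0  0  0  1  1
  row 2: 0  0  0  0  0  1  1  2  2
  row 3: 0  0  0  1  1  2  2  3  3
  row 4: 0  0  1  2  2  3  3  4  4
  row 5: 1  1  2  3  3  4  4  5  5
  row 6: 1  1  2  3  4  5  5  6  6
  row 7: 1  1  2  3  4  5  5  6  7
  row 8: 1  2  3  4  5  6  6  7  8
  row 9: 1  2  3  4  5  6  7  8  9

so w = (8, 6, 4, 3, 1, 5, 9, 2, 7).

Fulton essential set (6 of the 20 Rothe cells):

[(1, 7, 0), (2, 5, 0), (3, 3, 0), (4, 2, 0), (7, 2, 1), (7, 7, 5)]


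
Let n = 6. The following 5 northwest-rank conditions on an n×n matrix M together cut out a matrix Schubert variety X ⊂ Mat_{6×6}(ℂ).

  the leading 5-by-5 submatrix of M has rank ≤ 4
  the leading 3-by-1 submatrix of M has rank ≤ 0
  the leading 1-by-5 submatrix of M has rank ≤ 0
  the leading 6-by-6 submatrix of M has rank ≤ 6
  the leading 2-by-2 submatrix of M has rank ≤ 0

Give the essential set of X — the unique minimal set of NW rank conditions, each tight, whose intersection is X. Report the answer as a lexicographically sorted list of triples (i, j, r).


Recovering R(i,j) via the rank-extension bound from the 5 conditions:

  row 1: 0  0  0  0  0  1
  row 2: 0  0  1  1  1  2
  row 3: 0  1  2  2  2  3
  row 4: 1  2  3  3  3  4
  row 5: 1  2  3  4  4  5
  row 6: 1  2  3  4  5  6

so w = (6, 3, 2, 1, 4, 5).

D(w) has 8 cells with 3 SE-corners; essential set:

[(1, 5, 0), (2, 2, 0), (3, 1, 0)]


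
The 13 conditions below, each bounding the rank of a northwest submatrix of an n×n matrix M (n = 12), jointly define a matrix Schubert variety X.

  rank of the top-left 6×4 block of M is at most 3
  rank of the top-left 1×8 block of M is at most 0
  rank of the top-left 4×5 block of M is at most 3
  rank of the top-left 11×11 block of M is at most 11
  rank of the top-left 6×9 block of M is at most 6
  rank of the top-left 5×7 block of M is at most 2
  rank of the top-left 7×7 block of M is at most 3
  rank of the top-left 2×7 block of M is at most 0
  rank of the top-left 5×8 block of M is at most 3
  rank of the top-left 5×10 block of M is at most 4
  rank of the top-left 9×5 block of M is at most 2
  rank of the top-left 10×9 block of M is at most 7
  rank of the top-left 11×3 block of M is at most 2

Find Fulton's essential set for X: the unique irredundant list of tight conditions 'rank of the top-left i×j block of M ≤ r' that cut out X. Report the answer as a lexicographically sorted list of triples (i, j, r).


Propagating the 13 rank bounds to every northwest block:

  row 1: 0, 0, 0, 0, 0, 0, 0, 0, 1, 1, 1, 1
  row 2: 0, 0, 0, 0, 0, 0, 0, 1, 2, 2, 2, 2
  row 3: 1, 1, 1, 1, 1, 1, 1, 2, 3, 3, 3, 3
  row 4: 1, 2, 2, 2, 2, 2, 2, 3, 4, 4, 4, 4
  row 5: 1, 2, 2, 2, 2, 2, 2, 3, 4, 4, 5, 5
  row 6: 1, 2, 2, 2, 2, 3, 3, 4, 5, 5, 6, 6
  row 7: 1, 2, 2, 2, 2, 3, 3, 4, 5, 6, 7, 7
  row 8: 1, 2, 2, 2, 2, 3, 4, 5, 6, 7, 8, 8
  row 9: 1, 2, 2, 2, 2, 3, 4, 5, 6, 7, 8, 9
  row 10: 1, 2, 2, 3, 3, 4, 5, 6, 7, 8, 9, 10
  row 11: 1, 2, 2, 3, 4, 5, 6, 7, 8, 9, 10, 11
  row 12: 1, 2, 3, 4, 5, 6, 7, 8, 9, 10, 11, 12

so w = (9, 8, 1, 2, 11, 6, 10, 7, 12, 4, 5, 3).

Fulton essential set (7 of the 36 Rothe cells):

[(1, 8, 0), (2, 7, 0), (5, 7, 2), (5, 10, 4), (7, 7, 3), (9, 5, 2), (11, 3, 2)]
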